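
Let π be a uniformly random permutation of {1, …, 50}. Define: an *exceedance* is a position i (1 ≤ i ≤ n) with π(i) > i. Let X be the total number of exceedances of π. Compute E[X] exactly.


Write X = Σ_{i=1}^{50} X_i, where X_i = 1_{π(i) > i}.
For each fixed i, π(i) is uniform over {1, …, 50} (marginal of a uniform permutation), so P[π(i) > i] = (n − i)/n. Summing: Σ_{i=1}^{50} (n − i)/n = (0 + 1 + … + 49)/50 = 50(50 − 1)/(2·50) = (50 − 1)/2.
Hence E[X] = Σ_{i=1}^{50} (50 − i)/50 = 49/2 ≈ 24.500.

E[X] = 49/2 = 24.500.


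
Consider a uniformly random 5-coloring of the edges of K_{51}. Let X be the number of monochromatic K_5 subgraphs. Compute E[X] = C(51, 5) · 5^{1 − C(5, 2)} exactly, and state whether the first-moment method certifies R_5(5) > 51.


E[X] = C(51, 5) · 5^{1 − 10} = 2349060 · 5^{−9} = 2349060/1953125.
As a reduced fraction: E[X] = 469812/390625 ≈ 1.2027.
Is E[X] < 1? NO.
Since E[X] ≥ 1, the first-moment bound is inconclusive at n = 51; it does NOT by itself certify R_5(5) > 51.

E[X] = 469812/390625 ≈ 1.2027; E[X] ≥ 1; first-moment method inconclusive here.


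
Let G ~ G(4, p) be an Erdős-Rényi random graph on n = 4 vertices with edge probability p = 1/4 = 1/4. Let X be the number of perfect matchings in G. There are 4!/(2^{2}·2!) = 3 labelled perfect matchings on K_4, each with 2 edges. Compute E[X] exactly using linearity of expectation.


K_4 has 4!/(2^{2}·2!) = 3 labelled perfect matchings.
For each such perfect matching H, let X_H = 1 if all 2 edges of H are present in G. Then P[X_H = 1] = p^{2} = (1/4)^{2} = 1/16.
By linearity of expectation: E[X] = Σ_H E[X_H] = 3 · p^{2} = 3 · 1/16 = 3/16.
Numerically: E[X] ≈ 0.1875.

E[X] = 3 · (1/4)^{2} = 3/16 ≈ 0.1875.


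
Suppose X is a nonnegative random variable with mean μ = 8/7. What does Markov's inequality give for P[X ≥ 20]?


μ = E[X] = 8/7, a = 20.
Markov: P[X ≥ 20] ≤ μ/a = (8/7)/20 = 2/35.
Numerically: ≈ 0.057143.
(Since a = 20 > μ = 1.142857, the bound 2/35 is < 1 and informative.)

P[X ≥ 20] ≤ 2/35 ≈ 0.057143.


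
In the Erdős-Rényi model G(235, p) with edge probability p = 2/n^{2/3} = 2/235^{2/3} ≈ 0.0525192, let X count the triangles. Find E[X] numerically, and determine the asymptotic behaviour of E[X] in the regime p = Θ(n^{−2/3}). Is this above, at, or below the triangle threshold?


Number of potential triangles: C(235, 3) = 2135445.
Each occurs with probability p³ ≈ (0.0525192)³ ≈ 1.44861928e-04.
By linearity: E[X] = C(235, 3)·p³ ≈ 2135445 · 1.44861928e-04 ≈ 309.344681.
Since α = 2/3 < 1, p = c/n^{2/3} ≫ 1/n is above the triangle threshold p ~ 1/n. Asymptotically E[X] ~ (c³/6)·n^{3(1−α)} = (2³/6)·n^{1} → ∞; triangles are abundant w.h.p.

E[X] ≈ 309.344681; in regime p = Θ(1/n^{2/3}) E[X] diverges (above the triangle threshold p ~ 1/n).


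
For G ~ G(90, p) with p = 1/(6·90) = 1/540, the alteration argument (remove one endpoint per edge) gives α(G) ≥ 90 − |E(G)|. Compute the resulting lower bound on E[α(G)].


E[|E(G)|] = C(90, 2)·p = 4005 · (1/540) = 89/12.
E[α(G)] ≥ n − E[|E(G)|] = 90 − 89/12 = 991/12.
Numerically: ≈ 82.5833.
(This is only a lower bound; the true E[α(G)] may be larger.)

E[α(G)] ≥ 991/12 ≈ 82.5833.


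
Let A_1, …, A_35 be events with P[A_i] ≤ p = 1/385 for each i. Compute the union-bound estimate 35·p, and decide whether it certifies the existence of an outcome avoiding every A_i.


Union bound: P[∪_{i=1}^{35} A_i] ≤ Σ_i P[A_i] ≤ 35·p = 35·(1/385) = 1/11.
Numerically: 1/11 ≈ 0.090909.
Is 1/11 < 1? YES.
Since P[∪ A_i] ≤ 1/11 < 1, the complement has P[∩ A_i^c] ≥ 1 − 1/11 = 10/11 > 0, so some outcome avoids every A_i.

35·p = 1/11 ≈ 0.090909; existence CERTIFIED by the union bound.


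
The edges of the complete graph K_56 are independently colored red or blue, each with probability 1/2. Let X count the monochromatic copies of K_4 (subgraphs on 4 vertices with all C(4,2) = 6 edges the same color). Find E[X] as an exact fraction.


Let X = Σ_S X_S over the C(56, 4) = 367290 subsets S of size 4, where X_S = 1 if the K_4 on S is monochromatic.
For a fixed S, the K_4 on S has C(4, 2) = 6 edges. P[all 6 edges red] = (1/2)^6, and likewise for blue, so P[monochromatic] = 2·(1/2)^6 = 2^{1 − 6} = 1/32.
Summing: E[X] = C(56, 4) · 2^{1 − 6} = 367290 · 1/32 = 183645/16.
Numerically: E[X] ≈ 11477.81250.

E[X] = C(56,4)·2^(1−C(4,2)) = 183645/16 ≈ 11477.81250.


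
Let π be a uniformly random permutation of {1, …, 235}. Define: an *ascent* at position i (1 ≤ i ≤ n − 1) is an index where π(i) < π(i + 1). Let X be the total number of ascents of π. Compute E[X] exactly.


Write X = Σ X_I over i = 1, …, 234, with X_I the indicator of one ascent.
There are 234 indicators.
For each fixed i, the pair (π(i), π(i+1)) is a uniformly random ordered pair of distinct values from {1, …, 235}; by symmetry P[π(i) < π(i+1)] = 1/2.
By linearity: E[X] = 234 · (1/2) = (235 − 1) · (1/2) = 117 ≈ 117.000.

E[X] = 117 = 117.000.


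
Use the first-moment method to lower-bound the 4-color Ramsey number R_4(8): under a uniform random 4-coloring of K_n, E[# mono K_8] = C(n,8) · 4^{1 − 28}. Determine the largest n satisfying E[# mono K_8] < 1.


We need C(n, 8) · 4^{1 − 28} < 1, i.e. C(n, 8) < 4^{28 − 1} = 18014398509481984.
Check values of n near the boundary:
  n = 406: C(406, 8) = 17082453897995850; 17082453897995850 < 18014398509481984? YES
  n = 407: C(407, 8) = 17424959239309050; 17424959239309050 < 18014398509481984? YES
  n = 408: C(408, 8) = 17773458424095231; 17773458424095231 < 18014398509481984? YES
  n = 409: C(409, 8) = 18128041135797879; 18128041135797879 < 18014398509481984? NO
The largest n with C(n, 8) < 18014398509481984 is n = 408 (where E[X] = 17773458424095231/18014398509481984 ≈ 0.9866). Hence R_4(8) > 408, i.e. R_4(8) ≥ 409.

Largest n = 408; hence R_4(8) > 408.


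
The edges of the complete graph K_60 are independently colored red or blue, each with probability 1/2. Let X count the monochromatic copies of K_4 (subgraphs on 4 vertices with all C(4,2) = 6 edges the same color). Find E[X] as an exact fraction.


Let X = Σ_S X_S over the C(60, 4) = 487635 subsets S of size 4, where X_S = 1 if the K_4 on S is monochromatic.
For a fixed S, the K_4 on S has C(4, 2) = 6 edges. P[all 6 edges red] = (1/2)^6, and likewise for blue, so P[monochromatic] = 2·(1/2)^6 = 2^{1 − 6} = 1/32.
By linearity: E[X] = C(60, 4) · 2^{1 − 6} = 487635 · 1/32 = 487635/32.
Numerically: E[X] ≈ 15238.593750.

E[X] = C(60,4)·2^(1−C(4,2)) = 487635/32 ≈ 15238.593750.


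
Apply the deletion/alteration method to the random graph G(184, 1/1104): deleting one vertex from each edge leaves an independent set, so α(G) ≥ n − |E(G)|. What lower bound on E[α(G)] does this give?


E[|E(G)|] = C(184, 2)·p = 16836 · (1/1104) = 61/4.
E[α(G)] ≥ n − E[|E(G)|] = 184 − 61/4 = 675/4.
Numerically: ≈ 168.75000.
(This is only a lower bound; the true E[α(G)] may be larger.)

E[α(G)] ≥ 675/4 ≈ 168.75000.


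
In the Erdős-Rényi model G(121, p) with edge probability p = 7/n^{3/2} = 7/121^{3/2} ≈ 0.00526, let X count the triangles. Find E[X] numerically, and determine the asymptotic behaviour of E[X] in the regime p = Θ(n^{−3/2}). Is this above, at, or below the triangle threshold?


Number of potential triangles: C(121, 3) = 287980.
Each occurs with probability p³ ≈ (0.00526)³ ≈ 1.45465e-07.
By linearity: E[X] = C(121, 3)·p³ ≈ 287980 · 1.45465e-07 ≈ 0.042.
Since α = 3/2 > 1, p = c/n^{3/2} = o(1/n) is below the triangle threshold p ~ 1/n. Asymptotically E[X] ~ (c³/6)·n^{3(1−α)} = (7³/6)·n^{-1.5} → 0, so by Markov's inequality G has no triangles w.h.p.

E[X] ≈ 0.042; in regime p = Θ(1/n^{3/2}) E[X] tends to 0 (below the triangle threshold p ~ 1/n).


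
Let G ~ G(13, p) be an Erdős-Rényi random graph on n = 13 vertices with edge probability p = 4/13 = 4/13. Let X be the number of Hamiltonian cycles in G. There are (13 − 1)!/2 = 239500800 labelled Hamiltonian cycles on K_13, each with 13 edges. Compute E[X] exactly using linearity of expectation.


K_13 has (13 − 1)!/2 = 239500800 labelled Hamiltonian cycles.
For each such Hamiltonian cycle H, let X_H = 1 if all 13 edges of H are present in G. Then P[X_H = 1] = p^{13} = (4/13)^{13} = 67108864/302875106592253.
By linearity: E[X] = Σ_H E[X_H] = 239500800 · p^{13} = 239500800 · 67108864/302875106592253 = 16072626615091200/302875106592253.
Numerically: E[X] ≈ 53.1.

E[X] = 239500800 · (4/13)^{13} = 16072626615091200/302875106592253 ≈ 53.1.


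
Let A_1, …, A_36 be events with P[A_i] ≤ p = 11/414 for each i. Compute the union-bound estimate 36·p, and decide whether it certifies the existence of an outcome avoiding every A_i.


Union bound: P[∪_{i=1}^{36} A_i] ≤ Σ_i P[A_i] ≤ 36·p = 36·(11/414) = 22/23.
Numerically: 22/23 ≈ 0.957.
Is 22/23 < 1? YES.
Since P[∪ A_i] ≤ 22/23 < 1, the complement has P[∩ A_i^c] ≥ 1 − 22/23 = 1/23 > 0, so some outcome avoids every A_i.

36·p = 22/23 ≈ 0.957; existence CERTIFIED by the union bound.


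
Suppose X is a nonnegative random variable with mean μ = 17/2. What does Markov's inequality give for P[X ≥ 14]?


μ = E[X] = 17/2, a = 14.
Markov: P[X ≥ 14] ≤ μ/a = (17/2)/14 = 17/28.
Numerically: ≈ 0.60714.
(Since a = 14 > μ = 8.50000, the bound 17/28 is < 1 and informative.)

P[X ≥ 14] ≤ 17/28 ≈ 0.60714.


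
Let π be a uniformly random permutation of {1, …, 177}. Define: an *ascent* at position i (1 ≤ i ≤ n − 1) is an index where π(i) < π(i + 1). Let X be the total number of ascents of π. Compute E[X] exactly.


Write X = Σ X_I over i = 1, …, 176, with X_I the indicator of one ascent.
There are 176 indicators.
For each fixed i, the pair (π(i), π(i+1)) is a uniformly random ordered pair of distinct values from {1, …, 177}; by symmetry P[π(i) < π(i+1)] = 1/2.
By linearity: E[X] = 176 · (1/2) = (177 − 1) · (1/2) = 88 ≈ 88.000000.

E[X] = 88 = 88.000000.


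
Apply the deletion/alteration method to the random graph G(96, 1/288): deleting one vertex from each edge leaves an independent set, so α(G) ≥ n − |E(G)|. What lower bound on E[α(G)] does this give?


E[|E(G)|] = C(96, 2)·p = 4560 · (1/288) = 95/6.
E[α(G)] ≥ n − E[|E(G)|] = 96 − 95/6 = 481/6.
Numerically: ≈ 80.167.
(This is only a lower bound; the true E[α(G)] may be larger.)

E[α(G)] ≥ 481/6 ≈ 80.167.


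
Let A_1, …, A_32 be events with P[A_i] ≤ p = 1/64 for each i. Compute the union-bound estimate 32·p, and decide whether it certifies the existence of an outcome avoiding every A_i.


Union bound: P[∪_{i=1}^{32} A_i] ≤ Σ_i P[A_i] ≤ 32·p = 32·(1/64) = 1/2.
Numerically: 1/2 ≈ 0.5000000.
Is 1/2 < 1? YES.
Since P[∪ A_i] ≤ 1/2 < 1, the complement has P[∩ A_i^c] ≥ 1 − 1/2 = 1/2 > 0, so some outcome avoids every A_i.

32·p = 1/2 ≈ 0.5000000; existence CERTIFIED by the union bound.


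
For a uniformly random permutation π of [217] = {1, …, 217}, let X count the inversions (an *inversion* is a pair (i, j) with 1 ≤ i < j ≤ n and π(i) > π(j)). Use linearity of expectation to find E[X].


Write X = Σ X_I over the C(217, 2) = 23436 pairs i < j, with X_I the indicator of one inversion.
There are 23436 indicators.
For each fixed pair i < j, the values π(i) and π(j) are two distinct elements of {1, …, 217} in uniformly random order; by symmetry P[π(i) > π(j)] = 1/2.
By linearity: E[X] = 23436 · (1/2) = C(217, 2) · (1/2) = 23436/2 = 11718 ≈ 11718.000000.

E[X] = 11718 = 11718.000000.


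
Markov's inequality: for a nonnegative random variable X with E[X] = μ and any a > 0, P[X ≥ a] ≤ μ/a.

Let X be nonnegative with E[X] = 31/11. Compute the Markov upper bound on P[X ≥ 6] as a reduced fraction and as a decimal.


μ = E[X] = 31/11, a = 6.
Markov: P[X ≥ 6] ≤ μ/a = (31/11)/6 = 31/66.
Numerically: ≈ 0.46970.
(Since a = 6 > μ = 2.81818, the bound 31/66 is < 1 and informative.)

P[X ≥ 6] ≤ 31/66 ≈ 0.46970.


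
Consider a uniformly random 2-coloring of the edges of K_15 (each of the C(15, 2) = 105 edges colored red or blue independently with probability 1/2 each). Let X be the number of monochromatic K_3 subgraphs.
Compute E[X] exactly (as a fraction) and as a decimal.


Let X = Σ_S X_S over the C(15, 3) = 455 subsets S of size 3, where X_S = 1 if the K_3 on S is monochromatic.
For a fixed S, the K_3 on S has C(3, 2) = 3 edges. P[all 3 edges red] = (1/2)^3, and likewise for blue, so P[monochromatic] = 2·(1/2)^3 = 2^{1 − 3} = 1/4.
By linearity of expectation: E[X] = C(15, 3) · 2^{1 − 3} = 455 · 1/4 = 455/4.
Numerically: E[X] ≈ 113.75000.

E[X] = C(15,3)·2^(1−C(3,2)) = 455/4 ≈ 113.75000.


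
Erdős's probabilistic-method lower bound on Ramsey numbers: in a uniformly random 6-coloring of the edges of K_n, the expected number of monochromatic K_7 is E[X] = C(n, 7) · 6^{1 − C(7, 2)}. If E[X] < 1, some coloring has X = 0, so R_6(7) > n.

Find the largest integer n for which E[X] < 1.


We need C(n, 7) · 6^{1 − 21} < 1, i.e. C(n, 7) < 6^{21 − 1} = 3656158440062976.
Check values of n near the boundary:
  n = 567: C(567, 7) = 3601671315933933; 3601671315933933 < 3656158440062976? YES
  n = 568: C(568, 7) = 3646611956239704; 3646611956239704 < 3656158440062976? YES
  n = 569: C(569, 7) = 3692032389858348; 3692032389858348 < 3656158440062976? NO
The largest n with C(n, 7) < 3656158440062976 is n = 568 (where E[X] = 16882462760369/16926659444736 ≈ 0.9974). Hence R_6(7) > 568, i.e. R_6(7) ≥ 569.

Largest n = 568; hence R_6(7) > 568.


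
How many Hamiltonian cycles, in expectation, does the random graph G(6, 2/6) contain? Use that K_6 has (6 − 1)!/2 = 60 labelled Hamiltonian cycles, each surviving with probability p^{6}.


K_6 has (6 − 1)!/2 = 60 labelled Hamiltonian cycles.
For each such Hamiltonian cycle H, let X_H = 1 if all 6 edges of H are present in G. Then P[X_H = 1] = p^{6} = (1/3)^{6} = 1/729.
Summing the indicators: E[X] = Σ_H E[X_H] = 60 · p^{6} = 60 · 1/729 = 20/243.
Numerically: E[X] ≈ 0.082305.

E[X] = 60 · (1/3)^{6} = 20/243 ≈ 0.082305.


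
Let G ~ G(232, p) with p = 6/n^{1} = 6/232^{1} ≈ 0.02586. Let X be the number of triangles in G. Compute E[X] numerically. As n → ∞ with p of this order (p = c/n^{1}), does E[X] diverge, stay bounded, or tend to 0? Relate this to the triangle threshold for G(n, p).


Number of potential triangles: C(232, 3) = 2054360.
Each occurs with probability p³ ≈ (0.02586)³ ≈ 1.729776e-05.
By linearity: E[X] = C(232, 3)·p³ ≈ 2054360 · 1.729776e-05 ≈ 35.5358.
Here α = 1, so p = 6/n is exactly at the triangle threshold p ~ 1/n. Asymptotically E[X] → c³/6 = 6³/6 = 36 ≈ 36.0000, a bounded constant. In this regime the triangle count is asymptotically Poisson(c³/6).

E[X] ≈ 35.5358; in regime p = Θ(1/n^{1}) E[X] stays bounded (at the triangle threshold p ~ 1/n).


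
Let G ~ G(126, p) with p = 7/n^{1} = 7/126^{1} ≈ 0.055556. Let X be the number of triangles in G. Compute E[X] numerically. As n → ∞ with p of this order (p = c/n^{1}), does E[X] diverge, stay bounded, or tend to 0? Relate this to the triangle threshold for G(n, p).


Number of potential triangles: C(126, 3) = 325500.
Each occurs with probability p³ ≈ (0.055556)³ ≈ 1.7146776e-04.
By linearity: E[X] = C(126, 3)·p³ ≈ 325500 · 1.7146776e-04 ≈ 55.81276.
Here α = 1, so p = 7/n is exactly at the triangle threshold p ~ 1/n. Asymptotically E[X] → c³/6 = 7³/6 = 343/6 ≈ 57.16667, a bounded constant. In this regime the triangle count is asymptotically Poisson(c³/6).

E[X] ≈ 55.81276; in regime p = Θ(1/n^{1}) E[X] stays bounded (at the triangle threshold p ~ 1/n).


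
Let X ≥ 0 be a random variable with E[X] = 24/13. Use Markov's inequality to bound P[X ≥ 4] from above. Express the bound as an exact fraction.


μ = E[X] = 24/13, a = 4.
Markov: P[X ≥ 4] ≤ μ/a = (24/13)/4 = 6/13.
Numerically: ≈ 0.461538.
(Since a = 4 > μ = 1.846154, the bound 6/13 is < 1 and informative.)

P[X ≥ 4] ≤ 6/13 ≈ 0.461538.


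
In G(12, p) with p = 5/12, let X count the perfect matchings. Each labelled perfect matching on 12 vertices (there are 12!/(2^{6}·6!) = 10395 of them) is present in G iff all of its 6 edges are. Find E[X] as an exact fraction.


K_12 has 12!/(2^{6}·6!) = 10395 labelled perfect matchings.
For each such perfect matching H, let X_H = 1 if all 6 edges of H are present in G. Then P[X_H = 1] = p^{6} = (5/12)^{6} = 15625/2985984.
Summing the indicators: E[X] = Σ_H E[X_H] = 10395 · p^{6} = 10395 · 15625/2985984 = 6015625/110592.
Numerically: E[X] ≈ 54.39.

E[X] = 10395 · (5/12)^{6} = 6015625/110592 ≈ 54.39.


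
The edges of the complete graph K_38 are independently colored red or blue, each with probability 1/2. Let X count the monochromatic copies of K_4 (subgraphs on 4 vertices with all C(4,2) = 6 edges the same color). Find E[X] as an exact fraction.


Let X = Σ_S X_S over the C(38, 4) = 73815 subsets S of size 4, where X_S = 1 if the K_4 on S is monochromatic.
For a fixed S, the K_4 on S has C(4, 2) = 6 edges. P[all 6 edges red] = (1/2)^6, and likewise for blue, so P[monochromatic] = 2·(1/2)^6 = 2^{1 − 6} = 1/32.
By linearity: E[X] = C(38, 4) · 2^{1 − 6} = 73815 · 1/32 = 73815/32.
Numerically: E[X] ≈ 2306.718750.

E[X] = C(38,4)·2^(1−C(4,2)) = 73815/32 ≈ 2306.718750.


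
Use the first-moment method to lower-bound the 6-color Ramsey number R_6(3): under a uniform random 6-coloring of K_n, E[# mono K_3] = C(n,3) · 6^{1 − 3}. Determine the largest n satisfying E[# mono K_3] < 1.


We need C(n, 3) · 6^{1 − 3} < 1, i.e. C(n, 3) < 6^{3 − 1} = 36.
Check values of n near the boundary:
  n = 3: C(3, 3) = 1; 1 < 36? YES
  n = 4: C(4, 3) = 4; 4 < 36? YES
  n = 5: C(5, 3) = 10; 10 < 36? YES
  n = 6: C(6, 3) = 20; 20 < 36? YES
  n = 7: C(7, 3) = 35; 35 < 36? YES
  n = 8: C(8, 3) = 56; 56 < 36? NO
  n = 9: C(9, 3) = 84; 84 < 36? NO
  n = 10: C(10, 3) = 120; 120 < 36? NO
The largest n with C(n, 3) < 36 is n = 7 (where E[X] = 35/36 ≈ 0.97222). Hence R_6(3) > 7, i.e. R_6(3) ≥ 8.

Largest n = 7; hence R_6(3) > 7.


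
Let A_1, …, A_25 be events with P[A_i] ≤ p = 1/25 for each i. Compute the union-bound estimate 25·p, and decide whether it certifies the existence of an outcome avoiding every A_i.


Union bound: P[∪_{i=1}^{25} A_i] ≤ Σ_i P[A_i] ≤ 25·p = 25·(1/25) = 1.
Numerically: 1 ≈ 1.0000000.
Is 1 < 1? NO.
Since the bound 1 is ≥ 1, the union bound is uninformative here; it does NOT by itself certify existence.

25·p = 1 ≈ 1.0000000; existence NOT certified by the union bound.


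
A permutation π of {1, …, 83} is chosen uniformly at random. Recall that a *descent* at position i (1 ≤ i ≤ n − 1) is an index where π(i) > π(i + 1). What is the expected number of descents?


Write X = Σ X_I over i = 1, …, 82, with X_I the indicator of one descent.
There are 82 indicators.
For each fixed i, the pair (π(i), π(i+1)) is a uniformly random ordered pair of distinct values from {1, …, 83}; by symmetry P[π(i) > π(i+1)] = 1/2.
By linearity: E[X] = 82 · (1/2) = (83 − 1) · (1/2) = 41 ≈ 41.000.

E[X] = 41 = 41.000.


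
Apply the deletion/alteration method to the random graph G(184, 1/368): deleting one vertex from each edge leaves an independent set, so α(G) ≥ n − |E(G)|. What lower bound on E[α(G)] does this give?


E[|E(G)|] = C(184, 2)·p = 16836 · (1/368) = 183/4.
E[α(G)] ≥ n − E[|E(G)|] = 184 − 183/4 = 553/4.
Numerically: ≈ 138.2500.
(This is only a lower bound; the true E[α(G)] may be larger.)

E[α(G)] ≥ 553/4 ≈ 138.2500.


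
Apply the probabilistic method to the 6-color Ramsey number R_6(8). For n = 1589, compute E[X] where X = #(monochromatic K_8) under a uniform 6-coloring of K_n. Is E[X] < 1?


E[X] = C(1589, 8) · 6^{1 − 28} = 990389025825605844438 · 6^{−27} = 990389025825605844438/1023490369077469249536.
As a reduced fraction: E[X] = 165064837637600974073/170581728179578208256 ≈ 0.9676584.
Is E[X] < 1? YES.
Since E[X] < 1, there exists a 6-coloring of K_{1589} with no monochromatic K_8; hence R_6(8) > 1589.

E[X] = 165064837637600974073/170581728179578208256 ≈ 0.9676584; E[X] < 1, so R_6(8) > 1589.


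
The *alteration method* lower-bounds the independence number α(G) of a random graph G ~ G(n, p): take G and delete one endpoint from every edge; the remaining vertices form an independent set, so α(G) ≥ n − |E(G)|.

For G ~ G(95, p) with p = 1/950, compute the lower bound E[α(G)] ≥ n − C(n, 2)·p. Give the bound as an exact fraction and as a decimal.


E[|E(G)|] = C(95, 2)·p = 4465 · (1/950) = 47/10.
E[α(G)] ≥ n − E[|E(G)|] = 95 − 47/10 = 903/10.
Numerically: ≈ 90.300000.
(This is only a lower bound; the true E[α(G)] may be larger.)

E[α(G)] ≥ 903/10 ≈ 90.300000.


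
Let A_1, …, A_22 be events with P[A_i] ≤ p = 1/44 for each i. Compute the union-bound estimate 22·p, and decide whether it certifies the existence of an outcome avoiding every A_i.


Union bound: P[∪_{i=1}^{22} A_i] ≤ Σ_i P[A_i] ≤ 22·p = 22·(1/44) = 1/2.
Numerically: 1/2 ≈ 0.5000000.
Is 1/2 < 1? YES.
Since P[∪ A_i] ≤ 1/2 < 1, the complement has P[∩ A_i^c] ≥ 1 − 1/2 = 1/2 > 0, so some outcome avoids every A_i.

22·p = 1/2 ≈ 0.5000000; existence CERTIFIED by the union bound.


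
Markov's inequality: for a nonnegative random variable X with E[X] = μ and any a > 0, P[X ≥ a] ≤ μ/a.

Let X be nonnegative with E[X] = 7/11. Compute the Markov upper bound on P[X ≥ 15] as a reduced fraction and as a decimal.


μ = E[X] = 7/11, a = 15.
Markov: P[X ≥ 15] ≤ μ/a = (7/11)/15 = 7/165.
Numerically: ≈ 0.042424.
(Since a = 15 > μ = 0.636364, the bound 7/165 is < 1 and informative.)

P[X ≥ 15] ≤ 7/165 ≈ 0.042424.


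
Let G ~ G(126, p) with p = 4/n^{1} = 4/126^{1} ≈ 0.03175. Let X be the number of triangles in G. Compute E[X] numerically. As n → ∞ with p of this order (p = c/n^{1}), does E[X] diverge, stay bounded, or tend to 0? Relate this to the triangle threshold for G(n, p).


Number of potential triangles: C(126, 3) = 325500.
Each occurs with probability p³ ≈ (0.03175)³ ≈ 3.199399e-05.
By linearity: E[X] = C(126, 3)·p³ ≈ 325500 · 3.199399e-05 ≈ 10.4140.
Here α = 1, so p = 4/n is exactly at the triangle threshold p ~ 1/n. Asymptotically E[X] → c³/6 = 4³/6 = 32/3 ≈ 10.6667, a bounded constant. In this regime the triangle count is asymptotically Poisson(c³/6).

E[X] ≈ 10.4140; in regime p = Θ(1/n^{1}) E[X] stays bounded (at the triangle threshold p ~ 1/n).


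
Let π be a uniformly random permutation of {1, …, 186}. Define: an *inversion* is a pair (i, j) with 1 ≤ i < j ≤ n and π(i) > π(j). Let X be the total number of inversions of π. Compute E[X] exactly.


Write X = Σ X_I over the C(186, 2) = 17205 pairs i < j, with X_I the indicator of one inversion.
There are 17205 indicators.
For each fixed pair i < j, the values π(i) and π(j) are two distinct elements of {1, …, 186} in uniformly random order; by symmetry P[π(i) > π(j)] = 1/2.
By linearity: E[X] = 17205 · (1/2) = C(186, 2) · (1/2) = 17205/2 = 17205/2 ≈ 8602.5000.

E[X] = 17205/2 = 8602.5000.


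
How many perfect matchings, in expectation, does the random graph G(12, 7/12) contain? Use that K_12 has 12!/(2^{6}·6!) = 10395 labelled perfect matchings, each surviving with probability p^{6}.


K_12 has 12!/(2^{6}·6!) = 10395 labelled perfect matchings.
For each such perfect matching H, let X_H = 1 if all 6 edges of H are present in G. Then P[X_H = 1] = p^{6} = (7/12)^{6} = 117649/2985984.
By linearity: E[X] = Σ_H E[X_H] = 10395 · p^{6} = 10395 · 117649/2985984 = 45294865/110592.
Numerically: E[X] ≈ 410.

E[X] = 10395 · (7/12)^{6} = 45294865/110592 ≈ 410.


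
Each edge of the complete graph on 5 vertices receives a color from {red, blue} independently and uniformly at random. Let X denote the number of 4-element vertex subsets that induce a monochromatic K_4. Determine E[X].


Let X = Σ_S X_S over the C(5, 4) = 5 subsets S of size 4, where X_S = 1 if the K_4 on S is monochromatic.
For a fixed S, the K_4 on S has C(4, 2) = 6 edges. P[all 6 edges red] = (1/2)^6, and likewise for blue, so P[monochromatic] = 2·(1/2)^6 = 2^{1 − 6} = 1/32.
By linearity: E[X] = C(5, 4) · 2^{1 − 6} = 5 · 1/32 = 5/32.
Numerically: E[X] ≈ 0.15625.

E[X] = C(5,4)·2^(1−C(4,2)) = 5/32 ≈ 0.15625.


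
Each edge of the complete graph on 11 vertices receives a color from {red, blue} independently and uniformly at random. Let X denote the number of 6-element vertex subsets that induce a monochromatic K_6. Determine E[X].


Let X = Σ_S X_S over the C(11, 6) = 462 subsets S of size 6, where X_S = 1 if the K_6 on S is monochromatic.
For a fixed S, the K_6 on S has C(6, 2) = 15 edges. P[all 15 edges red] = (1/2)^15, and likewise for blue, so P[monochromatic] = 2·(1/2)^15 = 2^{1 − 15} = 1/16384.
Summing: E[X] = C(11, 6) · 2^{1 − 15} = 462 · 1/16384 = 231/8192.
Numerically: E[X] ≈ 0.02820.

E[X] = C(11,6)·2^(1−C(6,2)) = 231/8192 ≈ 0.02820.


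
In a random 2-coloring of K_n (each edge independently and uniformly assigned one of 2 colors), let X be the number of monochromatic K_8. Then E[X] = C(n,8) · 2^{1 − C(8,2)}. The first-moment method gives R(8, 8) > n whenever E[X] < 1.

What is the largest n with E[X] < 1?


We need C(n, 8) · 2^{1 − 28} < 1, i.e. C(n, 8) < 2^{28 − 1} = 134217728.
Check values of n near the boundary:
  n = 38: C(38, 8) = 48903492; 48903492 < 134217728? YES
  n = 39: C(39, 8) = 61523748; 61523748 < 134217728? YES
  n = 40: C(40, 8) = 76904685; 76904685 < 134217728? YES
  n = 41: C(41, 8) = 95548245; 95548245 < 134217728? YES
  n = 42: C(42, 8) = 118030185; 118030185 < 134217728? YES
  n = 43: C(43, 8) = 145008513; 145008513 < 134217728? NO
  n = 44: C(44, 8) = 177232627; 177232627 < 134217728? NO
  n = 45: C(45, 8) = 215553195; 215553195 < 134217728? NO
The largest n with C(n, 8) < 134217728 is n = 42 (where E[X] = 118030185/134217728 ≈ 0.8793934). Hence R(8, 8) > 42, i.e. R(8, 8) ≥ 43.

Largest n = 42; hence R(8, 8) > 42.


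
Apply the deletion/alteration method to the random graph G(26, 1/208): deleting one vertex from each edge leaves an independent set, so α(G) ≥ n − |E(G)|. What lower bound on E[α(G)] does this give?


E[|E(G)|] = C(26, 2)·p = 325 · (1/208) = 25/16.
E[α(G)] ≥ n − E[|E(G)|] = 26 − 25/16 = 391/16.
Numerically: ≈ 24.4375.
(This is only a lower bound; the true E[α(G)] may be larger.)

E[α(G)] ≥ 391/16 ≈ 24.4375.


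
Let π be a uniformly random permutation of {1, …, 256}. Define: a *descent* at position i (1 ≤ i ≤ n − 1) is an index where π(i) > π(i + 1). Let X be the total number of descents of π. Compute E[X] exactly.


Write X = Σ X_I over i = 1, …, 255, with X_I the indicator of one descent.
There are 255 indicators.
For each fixed i, the pair (π(i), π(i+1)) is a uniformly random ordered pair of distinct values from {1, …, 256}; by symmetry P[π(i) > π(i+1)] = 1/2.
By linearity: E[X] = 255 · (1/2) = (256 − 1) · (1/2) = 255/2 ≈ 127.5000.

E[X] = 255/2 = 127.5000.


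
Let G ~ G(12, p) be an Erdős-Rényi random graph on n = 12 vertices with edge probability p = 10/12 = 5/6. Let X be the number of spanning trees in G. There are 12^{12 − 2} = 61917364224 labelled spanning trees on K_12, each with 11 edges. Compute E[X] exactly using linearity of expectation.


K_12 has 12^{12 − 2} = 61917364224 labelled spanning trees.
For each such spanning tree H, let X_H = 1 if all 11 edges of H are present in G. Then P[X_H = 1] = p^{11} = (5/6)^{11} = 48828125/362797056.
By linearity: E[X] = Σ_H E[X_H] = 61917364224 · p^{11} = 61917364224 · 48828125/362797056 = 25000000000/3.
Numerically: E[X] ≈ 8.333e+09.

E[X] = 61917364224 · (5/6)^{11} = 25000000000/3 ≈ 8.333e+09.


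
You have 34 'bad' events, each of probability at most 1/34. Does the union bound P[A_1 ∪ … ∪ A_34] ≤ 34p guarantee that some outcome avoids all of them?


Union bound: P[∪_{i=1}^{34} A_i] ≤ Σ_i P[A_i] ≤ 34·p = 34·(1/34) = 1.
Numerically: 1 ≈ 1.000.
Is 1 < 1? NO.
Since the bound 1 is ≥ 1, the union bound is uninformative here; it does NOT by itself certify existence.

34·p = 1 ≈ 1.000; existence NOT certified by the union bound.


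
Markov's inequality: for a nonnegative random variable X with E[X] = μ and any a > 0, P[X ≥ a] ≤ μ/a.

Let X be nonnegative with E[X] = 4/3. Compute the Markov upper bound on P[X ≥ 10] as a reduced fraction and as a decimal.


μ = E[X] = 4/3, a = 10.
Markov: P[X ≥ 10] ≤ μ/a = (4/3)/10 = 2/15.
Numerically: ≈ 0.133.
(Since a = 10 > μ = 1.333, the bound 2/15 is < 1 and informative.)

P[X ≥ 10] ≤ 2/15 ≈ 0.133.


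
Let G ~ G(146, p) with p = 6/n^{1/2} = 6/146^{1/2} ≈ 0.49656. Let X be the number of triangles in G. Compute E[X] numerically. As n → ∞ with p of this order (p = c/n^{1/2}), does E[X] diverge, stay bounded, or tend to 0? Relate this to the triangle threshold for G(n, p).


Number of potential triangles: C(146, 3) = 508080.
Each occurs with probability p³ ≈ (0.49656)³ ≈ 1.2244032e-01.
By linearity: E[X] = C(146, 3)·p³ ≈ 508080 · 1.2244032e-01 ≈ 62209.47943.
Since α = 1/2 < 1, p = c/n^{1/2} ≫ 1/n is above the triangle threshold p ~ 1/n. Asymptotically E[X] ~ (c³/6)·n^{3(1−α)} = (6³/6)·n^{1.5} → ∞; triangles are abundant w.h.p.

E[X] ≈ 62209.47943; in regime p = Θ(1/n^{1/2}) E[X] diverges (above the triangle threshold p ~ 1/n).


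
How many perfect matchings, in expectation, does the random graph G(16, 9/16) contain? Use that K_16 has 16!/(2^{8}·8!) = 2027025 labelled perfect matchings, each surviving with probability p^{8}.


K_16 has 16!/(2^{8}·8!) = 2027025 labelled perfect matchings.
For each such perfect matching H, let X_H = 1 if all 8 edges of H are present in G. Then P[X_H = 1] = p^{8} = (9/16)^{8} = 43046721/4294967296.
By linearity of expectation: E[X] = Σ_H E[X_H] = 2027025 · p^{8} = 2027025 · 43046721/4294967296 = 87256779635025/4294967296.
Numerically: E[X] ≈ 20316.1.

E[X] = 2027025 · (9/16)^{8} = 87256779635025/4294967296 ≈ 20316.1.


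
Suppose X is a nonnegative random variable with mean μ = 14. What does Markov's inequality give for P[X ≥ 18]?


μ = E[X] = 14, a = 18.
Markov: P[X ≥ 18] ≤ μ/a = (14)/18 = 7/9.
Numerically: ≈ 0.77778.
(Since a = 18 > μ = 14.00000, the bound 7/9 is < 1 and informative.)

P[X ≥ 18] ≤ 7/9 ≈ 0.77778.


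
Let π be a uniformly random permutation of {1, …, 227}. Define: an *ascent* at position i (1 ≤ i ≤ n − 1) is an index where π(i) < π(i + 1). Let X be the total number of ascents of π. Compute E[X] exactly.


Write X = Σ X_I over i = 1, …, 226, with X_I the indicator of one ascent.
There are 226 indicators.
For each fixed i, the pair (π(i), π(i+1)) is a uniformly random ordered pair of distinct values from {1, …, 227}; by symmetry P[π(i) < π(i+1)] = 1/2.
By linearity: E[X] = 226 · (1/2) = (227 − 1) · (1/2) = 113 ≈ 113.0000.

E[X] = 113 = 113.0000.


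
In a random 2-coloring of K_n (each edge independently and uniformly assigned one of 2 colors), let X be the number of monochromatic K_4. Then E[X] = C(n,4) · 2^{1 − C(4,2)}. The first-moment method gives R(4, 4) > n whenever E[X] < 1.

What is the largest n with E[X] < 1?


We need C(n, 4) · 2^{1 − 6} < 1, i.e. C(n, 4) < 2^{6 − 1} = 32.
Check values of n near the boundary:
  n = 5: C(5, 4) = 5; 5 < 32? YES
  n = 6: C(6, 4) = 15; 15 < 32? YES
  n = 7: C(7, 4) = 35; 35 < 32? NO
  n = 8: C(8, 4) = 70; 70 < 32? NO
  n = 9: C(9, 4) = 126; 126 < 32? NO
The largest n with C(n, 4) < 32 is n = 6 (where E[X] = 15/32 ≈ 0.469). Hence R(4, 4) > 6, i.e. R(4, 4) ≥ 7.

Largest n = 6; hence R(4, 4) > 6.


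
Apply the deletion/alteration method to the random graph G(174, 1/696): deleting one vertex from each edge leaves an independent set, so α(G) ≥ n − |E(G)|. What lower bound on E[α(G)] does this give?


E[|E(G)|] = C(174, 2)·p = 15051 · (1/696) = 173/8.
E[α(G)] ≥ n − E[|E(G)|] = 174 − 173/8 = 1219/8.
Numerically: ≈ 152.37500.
(This is only a lower bound; the true E[α(G)] may be larger.)

E[α(G)] ≥ 1219/8 ≈ 152.37500.


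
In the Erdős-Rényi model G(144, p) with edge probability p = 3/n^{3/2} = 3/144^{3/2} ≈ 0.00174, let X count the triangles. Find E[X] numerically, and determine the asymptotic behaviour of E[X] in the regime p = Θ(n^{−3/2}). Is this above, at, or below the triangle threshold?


Number of potential triangles: C(144, 3) = 487344.
Each occurs with probability p³ ≈ (0.00174)³ ≈ 5.23278e-09.
By linearity: E[X] = C(144, 3)·p³ ≈ 487344 · 5.23278e-09 ≈ 0.003.
Since α = 3/2 > 1, p = c/n^{3/2} = o(1/n) is below the triangle threshold p ~ 1/n. Asymptotically E[X] ~ (c³/6)·n^{3(1−α)} = (3³/6)·n^{-1.5} → 0, so by Markov's inequality G has no triangles w.h.p.

E[X] ≈ 0.003; in regime p = Θ(1/n^{3/2}) E[X] tends to 0 (below the triangle threshold p ~ 1/n).


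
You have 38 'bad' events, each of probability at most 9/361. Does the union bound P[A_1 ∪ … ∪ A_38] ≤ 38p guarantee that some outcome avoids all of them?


Union bound: P[∪_{i=1}^{38} A_i] ≤ Σ_i P[A_i] ≤ 38·p = 38·(9/361) = 18/19.
Numerically: 18/19 ≈ 0.9474.
Is 18/19 < 1? YES.
Since P[∪ A_i] ≤ 18/19 < 1, the complement has P[∩ A_i^c] ≥ 1 − 18/19 = 1/19 > 0, so some outcome avoids every A_i.

38·p = 18/19 ≈ 0.9474; existence CERTIFIED by the union bound.


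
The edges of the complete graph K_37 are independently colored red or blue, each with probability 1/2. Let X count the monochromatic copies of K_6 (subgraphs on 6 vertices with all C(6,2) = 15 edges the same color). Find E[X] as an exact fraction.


Let X = Σ_S X_S over the C(37, 6) = 2324784 subsets S of size 6, where X_S = 1 if the K_6 on S is monochromatic.
For a fixed S, the K_6 on S has C(6, 2) = 15 edges. P[all 15 edges red] = (1/2)^15, and likewise for blue, so P[monochromatic] = 2·(1/2)^15 = 2^{1 − 15} = 1/16384.
Summing: E[X] = C(37, 6) · 2^{1 − 15} = 2324784 · 1/16384 = 145299/1024.
Numerically: E[X] ≈ 141.8936.

E[X] = C(37,6)·2^(1−C(6,2)) = 145299/1024 ≈ 141.8936.


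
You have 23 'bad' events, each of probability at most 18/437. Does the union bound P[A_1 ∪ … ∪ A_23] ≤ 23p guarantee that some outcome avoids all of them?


Union bound: P[∪_{i=1}^{23} A_i] ≤ Σ_i P[A_i] ≤ 23·p = 23·(18/437) = 18/19.
Numerically: 18/19 ≈ 0.94737.
Is 18/19 < 1? YES.
Since P[∪ A_i] ≤ 18/19 < 1, the complement has P[∩ A_i^c] ≥ 1 − 18/19 = 1/19 > 0, so some outcome avoids every A_i.

23·p = 18/19 ≈ 0.94737; existence CERTIFIED by the union bound.


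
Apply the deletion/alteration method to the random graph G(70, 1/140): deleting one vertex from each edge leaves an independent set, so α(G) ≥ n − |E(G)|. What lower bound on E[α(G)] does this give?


E[|E(G)|] = C(70, 2)·p = 2415 · (1/140) = 69/4.
E[α(G)] ≥ n − E[|E(G)|] = 70 − 69/4 = 211/4.
Numerically: ≈ 52.750.
(This is only a lower bound; the true E[α(G)] may be larger.)

E[α(G)] ≥ 211/4 ≈ 52.750.


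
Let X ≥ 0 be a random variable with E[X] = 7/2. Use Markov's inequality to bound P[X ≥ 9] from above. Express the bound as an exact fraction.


μ = E[X] = 7/2, a = 9.
Markov: P[X ≥ 9] ≤ μ/a = (7/2)/9 = 7/18.
Numerically: ≈ 0.38889.
(Since a = 9 > μ = 3.50000, the bound 7/18 is < 1 and informative.)

P[X ≥ 9] ≤ 7/18 ≈ 0.38889.


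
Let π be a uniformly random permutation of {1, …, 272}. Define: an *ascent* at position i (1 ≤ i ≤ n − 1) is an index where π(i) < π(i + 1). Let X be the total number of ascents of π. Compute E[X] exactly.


Write X = Σ X_I over i = 1, …, 271, with X_I the indicator of one ascent.
There are 271 indicators.
For each fixed i, the pair (π(i), π(i+1)) is a uniformly random ordered pair of distinct values from {1, …, 272}; by symmetry P[π(i) < π(i+1)] = 1/2.
By linearity: E[X] = 271 · (1/2) = (272 − 1) · (1/2) = 271/2 ≈ 135.5000.

E[X] = 271/2 = 135.5000.


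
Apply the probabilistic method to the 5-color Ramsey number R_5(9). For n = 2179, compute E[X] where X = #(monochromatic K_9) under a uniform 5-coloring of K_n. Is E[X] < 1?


E[X] = C(2179, 9) · 5^{1 − 36} = 3001701930880099538508560 · 5^{−35} = 3001701930880099538508560/2910383045673370361328125.
As a reduced fraction: E[X] = 600340386176019907701712/582076609134674072265625 ≈ 1.0313769.
Is E[X] < 1? NO.
Since E[X] ≥ 1, the first-moment bound is inconclusive at n = 2179; it does NOT by itself certify R_5(9) > 2179.

E[X] = 600340386176019907701712/582076609134674072265625 ≈ 1.0313769; E[X] ≥ 1; first-moment method inconclusive here.


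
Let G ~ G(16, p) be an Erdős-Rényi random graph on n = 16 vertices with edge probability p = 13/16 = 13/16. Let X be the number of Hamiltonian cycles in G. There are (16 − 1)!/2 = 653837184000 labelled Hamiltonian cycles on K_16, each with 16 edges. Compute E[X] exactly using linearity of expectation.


K_16 has (16 − 1)!/2 = 653837184000 labelled Hamiltonian cycles.
For each such Hamiltonian cycle H, let X_H = 1 if all 16 edges of H are present in G. Then P[X_H = 1] = p^{16} = (13/16)^{16} = 665416609183179841/18446744073709551616.
By linearity of expectation: E[X] = Σ_H E[X_H] = 653837184000 · p^{16} = 653837184000 · 665416609183179841/18446744073709551616 = 424877072202303561918952875/18014398509481984.
Numerically: E[X] ≈ 2.35854e+10.

E[X] = 653837184000 · (13/16)^{16} = 424877072202303561918952875/18014398509481984 ≈ 2.35854e+10.


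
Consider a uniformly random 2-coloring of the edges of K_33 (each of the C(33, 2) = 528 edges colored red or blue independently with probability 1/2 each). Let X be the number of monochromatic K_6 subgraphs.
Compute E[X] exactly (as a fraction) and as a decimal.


Let X = Σ_S X_S over the C(33, 6) = 1107568 subsets S of size 6, where X_S = 1 if the K_6 on S is monochromatic.
For a fixed S, the K_6 on S has C(6, 2) = 15 edges. P[all 15 edges red] = (1/2)^15, and likewise for blue, so P[monochromatic] = 2·(1/2)^15 = 2^{1 − 15} = 1/16384.
Summing: E[X] = C(33, 6) · 2^{1 − 15} = 1107568 · 1/16384 = 69223/1024.
Numerically: E[X] ≈ 67.600586.

E[X] = C(33,6)·2^(1−C(6,2)) = 69223/1024 ≈ 67.600586.


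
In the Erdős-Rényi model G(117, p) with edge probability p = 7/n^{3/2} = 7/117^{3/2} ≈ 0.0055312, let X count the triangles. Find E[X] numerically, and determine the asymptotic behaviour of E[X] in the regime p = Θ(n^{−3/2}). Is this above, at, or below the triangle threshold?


Number of potential triangles: C(117, 3) = 260130.
Each occurs with probability p³ ≈ (0.0055312)³ ≈ 1.69222358e-07.
By linearity: E[X] = C(117, 3)·p³ ≈ 260130 · 1.69222358e-07 ≈ 0.044020.
Since α = 3/2 > 1, p = c/n^{3/2} = o(1/n) is below the triangle threshold p ~ 1/n. Asymptotically E[X] ~ (c³/6)·n^{3(1−α)} = (7³/6)·n^{-1.5} → 0, so by Markov's inequality G has no triangles w.h.p.

E[X] ≈ 0.044020; in regime p = Θ(1/n^{3/2}) E[X] tends to 0 (below the triangle threshold p ~ 1/n).


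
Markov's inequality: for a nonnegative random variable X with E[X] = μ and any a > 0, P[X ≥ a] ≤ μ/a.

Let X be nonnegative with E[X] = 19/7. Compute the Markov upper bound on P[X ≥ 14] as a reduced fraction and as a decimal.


μ = E[X] = 19/7, a = 14.
Markov: P[X ≥ 14] ≤ μ/a = (19/7)/14 = 19/98.
Numerically: ≈ 0.1939.
(Since a = 14 > μ = 2.7143, the bound 19/98 is < 1 and informative.)

P[X ≥ 14] ≤ 19/98 ≈ 0.1939.


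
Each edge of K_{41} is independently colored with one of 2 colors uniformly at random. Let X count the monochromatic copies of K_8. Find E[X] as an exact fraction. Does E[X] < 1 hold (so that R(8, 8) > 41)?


E[X] = C(41, 8) · 2^{1 − 28} = 95548245 · 2^{−27} = 95548245/134217728.
As a reduced fraction: E[X] = 95548245/134217728 ≈ 0.712.
Is E[X] < 1? YES.
Since E[X] < 1, there exists a 2-coloring of K_{41} with no monochromatic K_8; hence R(8, 8) > 41.

E[X] = 95548245/134217728 ≈ 0.712; E[X] < 1, so R(8, 8) > 41.
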